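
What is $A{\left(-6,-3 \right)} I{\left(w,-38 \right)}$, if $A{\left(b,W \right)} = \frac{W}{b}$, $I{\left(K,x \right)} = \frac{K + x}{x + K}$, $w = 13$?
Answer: $\frac{1}{2} \approx 0.5$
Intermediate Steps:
$I{\left(K,x \right)} = 1$ ($I{\left(K,x \right)} = \frac{K + x}{K + x} = 1$)
$A{\left(-6,-3 \right)} I{\left(w,-38 \right)} = - \frac{3}{-6} \cdot 1 = \left(-3\right) \left(- \frac{1}{6}\right) 1 = \frac{1}{2} \cdot 1 = \frac{1}{2}$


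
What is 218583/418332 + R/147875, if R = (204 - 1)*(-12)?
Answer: 1490662113/2945754500 ≈ 0.50604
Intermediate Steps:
R = -2436 (R = 203*(-12) = -2436)
218583/418332 + R/147875 = 218583/418332 - 2436/147875 = 218583*(1/418332) - 2436*1/147875 = 72861/139444 - 348/21125 = 1490662113/2945754500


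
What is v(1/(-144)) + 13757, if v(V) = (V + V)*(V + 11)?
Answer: 142630993/10368 ≈ 13757.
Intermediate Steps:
v(V) = 2*V*(11 + V) (v(V) = (2*V)*(11 + V) = 2*V*(11 + V))
v(1/(-144)) + 13757 = 2*(11 + 1/(-144))/(-144) + 13757 = 2*(-1/144)*(11 - 1/144) + 13757 = 2*(-1/144)*(1583/144) + 13757 = -1583/10368 + 13757 = 142630993/10368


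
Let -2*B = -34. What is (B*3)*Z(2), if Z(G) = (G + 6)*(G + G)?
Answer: 1632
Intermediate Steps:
B = 17 (B = -1/2*(-34) = 17)
Z(G) = 2*G*(6 + G) (Z(G) = (6 + G)*(2*G) = 2*G*(6 + G))
(B*3)*Z(2) = (17*3)*(2*2*(6 + 2)) = 51*(2*2*8) = 51*32 = 1632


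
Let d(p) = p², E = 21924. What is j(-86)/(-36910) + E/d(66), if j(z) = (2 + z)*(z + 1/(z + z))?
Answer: 928973157/192042730 ≈ 4.8373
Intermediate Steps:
j(z) = (2 + z)*(z + 1/(2*z))
j(-86)/(-36910) + E/d(66) = (½ + 1/(-86) + (-86)² + 2*(-86))/(-36910) + 21924/(66²) = (½ - 1/86 + 7396 - 172)*(-1/36910) + 21924/4356 = (310653/43)*(-1/36910) + 21924*(1/4356) = -310653/1587130 + 609/121 = 928973157/192042730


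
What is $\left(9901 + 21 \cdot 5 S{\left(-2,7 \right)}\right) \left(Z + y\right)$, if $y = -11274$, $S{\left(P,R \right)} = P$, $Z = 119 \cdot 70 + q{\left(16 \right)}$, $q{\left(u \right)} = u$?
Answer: $-28375248$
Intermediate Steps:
$Z = 8346$ ($Z = 119 \cdot 70 + 16 = 8330 + 16 = 8346$)
$\left(9901 + 21 \cdot 5 S{\left(-2,7 \right)}\right) \left(Z + y\right) = \left(9901 + 21 \cdot 5 \left(-2\right)\right) \left(8346 - 11274\right) = \left(9901 + 105 \left(-2\right)\right) \left(-2928\right) = \left(9901 - 210\right) \left(-2928\right) = 9691 \left(-2928\right) = -28375248$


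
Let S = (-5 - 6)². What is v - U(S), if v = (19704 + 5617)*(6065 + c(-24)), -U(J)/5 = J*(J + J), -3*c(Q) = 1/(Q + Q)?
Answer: 22135456921/144 ≈ 1.5372e+8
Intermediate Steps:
c(Q) = -1/(6*Q) (c(Q) = -1/(3*(Q + Q)) = -1/(2*Q)/3 = -1/(6*Q))
S = 121 (S = (-11)² = 121)
U(J) = -10*J² (U(J) = -5*J*(J + J) = -5*J*2*J = -10*J²)
v = 22114373881/144 (v = (19704 + 5617)*(6065 - ⅙/(-24)) = 25321*(6065 - ⅙*(-1/24)) = 25321*(6065 + 1/144) = 25321*(873361/144) = 22114373881/144 ≈ 1.5357e+8)
v - U(S) = 22114373881/144 - (-10)*121² = 22114373881/144 - (-10)*14641 = 22114373881/144 - 1*(-146410) = 22114373881/144 + 146410 = 22135456921/144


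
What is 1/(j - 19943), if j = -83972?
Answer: -1/103915 ≈ -9.6233e-6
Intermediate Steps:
1/(j - 19943) = 1/(-83972 - 19943) = 1/(-103915) = -1/103915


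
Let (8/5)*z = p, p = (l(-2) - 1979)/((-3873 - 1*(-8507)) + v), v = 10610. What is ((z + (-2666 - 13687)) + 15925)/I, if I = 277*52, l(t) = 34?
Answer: -52205181/1756596608 ≈ -0.029720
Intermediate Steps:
I = 14404
p = -1945/15244 (p = (34 - 1979)/((-3873 - 1*(-8507)) + 10610) = -1945/((-3873 + 8507) + 10610) = -1945/(4634 + 10610) = -1945/15244 ≈ -0.12759)
z = -9725/121952 (z = (5/8)*(-1945/15244) = -9725/121952 ≈ -0.079744)
((z + (-2666 - 13687)) + 15925)/I = ((-9725/121952 + (-2666 - 13687)) + 15925)/14404 = ((-9725/121952 - 16353) + 15925)*(1/14404) = (-1994290781/121952 + 15925)*(1/14404) = -52205181/121952*1/14404 = -52205181/1756596608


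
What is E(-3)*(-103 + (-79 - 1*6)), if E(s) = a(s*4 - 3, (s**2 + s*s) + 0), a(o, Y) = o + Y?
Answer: -564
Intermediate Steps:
a(o, Y) = Y + o
E(s) = -3 + 2*s**2 + 4*s (E(s) = ((s**2 + s*s) + 0) + (s*4 - 3) = ((s**2 + s**2) + 0) + (4*s - 3) = (2*s**2 + 0) + (-3 + 4*s) = 2*s**2 + (-3 + 4*s) = -3 + 2*s**2 + 4*s)
E(-3)*(-103 + (-79 - 1*6)) = (-3 + 2*(-3)**2 + 4*(-3))*(-103 + (-79 - 1*6)) = (-3 + 2*9 - 12)*(-103 + (-79 - 6)) = (-3 + 18 - 12)*(-103 - 85) = 3*(-188) = -564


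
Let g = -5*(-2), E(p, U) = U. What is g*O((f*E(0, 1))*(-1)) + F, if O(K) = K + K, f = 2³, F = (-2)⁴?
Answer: -144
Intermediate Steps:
F = 16
g = 10
f = 8
O(K) = 2*K
g*O((f*E(0, 1))*(-1)) + F = 10*(2*((8*1)*(-1))) + 16 = 10*(2*(8*(-1))) + 16 = 10*(2*(-8)) + 16 = 10*(-16) + 16 = -160 + 16 = -144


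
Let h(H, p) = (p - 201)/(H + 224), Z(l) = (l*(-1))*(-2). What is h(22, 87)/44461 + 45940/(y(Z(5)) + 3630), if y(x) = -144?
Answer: 41872002853/3177316443 ≈ 13.178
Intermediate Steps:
Z(l) = 2*l (Z(l) = -l*(-2) = 2*l)
h(H, p) = (-201 + p)/(224 + H)
h(22, 87)/44461 + 45940/(y(Z(5)) + 3630) = ((-201 + 87)/(224 + 22))/44461 + 45940/(-144 + 3630) = (-114/246)*(1/44461) + 45940/3486 = ((1/246)*(-114))*(1/44461) + 45940*(1/3486) = -19/41*1/44461 + 22970/1743 = -19/1822901 + 22970/1743 = 41872002853/3177316443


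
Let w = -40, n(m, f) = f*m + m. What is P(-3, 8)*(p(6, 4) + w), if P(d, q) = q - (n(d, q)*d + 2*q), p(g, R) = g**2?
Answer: 356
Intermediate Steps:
n(m, f) = m + f*m
P(d, q) = -q - d**2*(1 + q) (P(d, q) = q - ((d*(1 + q))*d + 2*q) = q - (d**2*(1 + q) + 2*q) = q - (2*q + d**2*(1 + q)) = q + (-2*q - d**2*(1 + q)) = -q - d**2*(1 + q))
P(-3, 8)*(p(6, 4) + w) = (-1*8 - 1*(-3)**2*(1 + 8))*(6**2 - 40) = (-8 - 1*9*9)*(36 - 40) = (-8 - 81)*(-4) = -89*(-4) = 356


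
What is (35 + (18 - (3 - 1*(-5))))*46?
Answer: 2070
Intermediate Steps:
(35 + (18 - (3 - 1*(-5))))*46 = (35 + (18 - (3 + 5)))*46 = (35 + (18 - 1*8))*46 = (35 + (18 - 8))*46 = (35 + 10)*46 = 45*46 = 2070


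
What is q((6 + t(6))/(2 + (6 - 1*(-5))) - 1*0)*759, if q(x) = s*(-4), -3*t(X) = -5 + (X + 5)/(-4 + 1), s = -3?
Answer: 9108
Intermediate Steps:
t(X) = 20/9 + X/9 (t(X) = -(-5 + (X + 5)/(-4 + 1))/3 = -(-5 + (5 + X)/(-3))/3 = -(-5 + (5 + X)*(-1/3))/3 = -(-5 + (-5/3 - X/3))/3 = -(-20/3 - X/3)/3 = 20/9 + X/9)
q(x) = 12 (q(x) = -3*(-4) = 12)
q((6 + t(6))/(2 + (6 - 1*(-5))) - 1*0)*759 = 12*759 = 9108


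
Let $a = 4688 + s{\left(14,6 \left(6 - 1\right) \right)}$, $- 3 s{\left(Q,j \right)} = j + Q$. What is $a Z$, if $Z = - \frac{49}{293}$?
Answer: $- \frac{686980}{879} \approx -781.55$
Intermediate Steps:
$s{\left(Q,j \right)} = - \frac{Q}{3} - \frac{j}{3}$ ($s{\left(Q,j \right)} = - \frac{j + Q}{3} = - \frac{Q + j}{3} = - \frac{Q}{3} - \frac{j}{3}$)
$a = \frac{14020}{3}$ ($a = 4688 - \left(\frac{14}{3} + \frac{6 \left(6 - 1\right)}{3}\right) = 4688 - \left(\frac{14}{3} + \frac{6 \cdot 5}{3}\right) = 4688 - \frac{44}{3} = \frac{14020}{3} \approx 4673.3$)
$Z = - \frac{49}{293}$ ($Z = \left(-49\right) \frac{1}{293} = - \frac{49}{293} \approx -0.16724$)
$a Z = \frac{14020}{3} \left(- \frac{49}{293}\right) = - \frac{686980}{879}$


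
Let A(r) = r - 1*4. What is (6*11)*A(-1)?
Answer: -330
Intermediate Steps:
A(r) = -4 + r (A(r) = r - 4 = -4 + r)
(6*11)*A(-1) = (6*11)*(-4 - 1) = 66*(-5) = -330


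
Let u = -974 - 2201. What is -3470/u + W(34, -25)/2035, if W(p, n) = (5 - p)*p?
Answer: 157236/258445 ≈ 0.60839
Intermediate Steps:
u = -3175
W(p, n) = p*(5 - p)
-3470/u + W(34, -25)/2035 = -3470/(-3175) + (34*(5 - 1*34))/2035 = -3470*(-1/3175) + (34*(5 - 34))*(1/2035) = 694/635 + (34*(-29))*(1/2035) = 694/635 - 986*1/2035 = 694/635 - 986/2035 = 157236/258445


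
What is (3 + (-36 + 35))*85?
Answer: 170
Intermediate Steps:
(3 + (-36 + 35))*85 = (3 - 1)*85 = 2*85 = 170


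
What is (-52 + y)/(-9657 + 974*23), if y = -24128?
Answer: -4836/2549 ≈ -1.8972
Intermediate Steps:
(-52 + y)/(-9657 + 974*23) = (-52 - 24128)/(-9657 + 974*23) = -24180/(-9657 + 22402) = -24180/12745 = -24180*1/12745 = -4836/2549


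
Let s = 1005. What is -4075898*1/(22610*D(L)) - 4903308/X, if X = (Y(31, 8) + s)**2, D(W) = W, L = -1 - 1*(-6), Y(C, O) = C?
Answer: -88017214093/2166716300 ≈ -40.622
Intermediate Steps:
L = 5 (L = -1 + 6 = 5)
X = 1073296 (X = (31 + 1005)**2 = 1036**2 = 1073296)
-4075898*1/(22610*D(L)) - 4903308/X = -4075898/(-133*5*(-170)) - 4903308/1073296 = -4075898/((-665*(-170))) - 4903308*1/1073296 = -4075898/113050 - 1225827/268324 = -4075898*1/113050 - 1225827/268324 = -2037949/56525 - 1225827/268324 = -88017214093/2166716300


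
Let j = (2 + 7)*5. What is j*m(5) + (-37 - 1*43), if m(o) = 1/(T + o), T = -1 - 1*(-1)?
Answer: -71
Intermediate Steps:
j = 45 (j = 9*5 = 45)
T = 0 (T = -1 + 1 = 0)
m(o) = 1/o (m(o) = 1/(0 + o) = 1/o)
j*m(5) + (-37 - 1*43) = 45/5 + (-37 - 1*43) = 45*(⅕) + (-37 - 43) = 9 - 80 = -71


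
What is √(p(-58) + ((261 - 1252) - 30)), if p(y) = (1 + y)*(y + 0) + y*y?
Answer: √5649 ≈ 75.160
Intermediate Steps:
p(y) = y² + y*(1 + y) (p(y) = (1 + y)*y + y² = y*(1 + y) + y² = y² + y*(1 + y))
√(p(-58) + ((261 - 1252) - 30)) = √(-58*(1 + 2*(-58)) + ((261 - 1252) - 30)) = √(-58*(1 - 116) + (-991 - 30)) = √(-58*(-115) - 1021) = √(6670 - 1021) = √5649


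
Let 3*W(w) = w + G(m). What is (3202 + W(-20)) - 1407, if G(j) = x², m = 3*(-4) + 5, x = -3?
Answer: 5374/3 ≈ 1791.3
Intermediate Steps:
m = -7 (m = -12 + 5 = -7)
G(j) = 9 (G(j) = (-3)² = 9)
W(w) = 3 + w/3 (W(w) = (w + 9)/3 = (9 + w)/3 = 3 + w/3)
(3202 + W(-20)) - 1407 = (3202 + (3 + (⅓)*(-20))) - 1407 = (3202 + (3 - 20/3)) - 1407 = (3202 - 11/3) - 1407 = 9595/3 - 1407 = 5374/3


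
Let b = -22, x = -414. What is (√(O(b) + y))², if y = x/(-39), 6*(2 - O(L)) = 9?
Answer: 289/26 ≈ 11.115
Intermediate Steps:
O(L) = ½ (O(L) = 2 - ⅙*9 = 2 - 3/2 = ½)
y = 138/13 (y = -414/(-39) = -414*(-1/39) = 138/13 ≈ 10.615)
(√(O(b) + y))² = (√(½ + 138/13))² = (√(289/26))² = (17*√26/26)² = 289/26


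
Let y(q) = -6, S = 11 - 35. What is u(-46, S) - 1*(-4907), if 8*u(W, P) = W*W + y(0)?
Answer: 20683/4 ≈ 5170.8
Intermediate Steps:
S = -24
u(W, P) = -¾ + W²/8 (u(W, P) = (W*W - 6)/8 = (W² - 6)/8 = (-6 + W²)/8 = -¾ + W²/8)
u(-46, S) - 1*(-4907) = (-¾ + (⅛)*(-46)²) - 1*(-4907) = (-¾ + (⅛)*2116) + 4907 = (-¾ + 529/2) + 4907 = 1055/4 + 4907 = 20683/4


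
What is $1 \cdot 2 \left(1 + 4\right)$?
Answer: $10$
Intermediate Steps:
$1 \cdot 2 \left(1 + 4\right) = 2 \cdot 5 = 10$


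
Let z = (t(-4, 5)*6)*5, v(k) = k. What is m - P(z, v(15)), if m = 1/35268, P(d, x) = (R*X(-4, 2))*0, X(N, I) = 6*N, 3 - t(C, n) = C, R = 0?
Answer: 1/35268 ≈ 2.8354e-5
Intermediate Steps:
t(C, n) = 3 - C
z = 210 (z = ((3 - 1*(-4))*6)*5 = ((3 + 4)*6)*5 = (7*6)*5 = 42*5 = 210)
P(d, x) = 0 (P(d, x) = (0*(6*(-4)))*0 = (0*(-24))*0 = 0*0 = 0)
m = 1/35268 ≈ 2.8354e-5
m - P(z, v(15)) = 1/35268 - 1*0 = 1/35268 + 0 = 1/35268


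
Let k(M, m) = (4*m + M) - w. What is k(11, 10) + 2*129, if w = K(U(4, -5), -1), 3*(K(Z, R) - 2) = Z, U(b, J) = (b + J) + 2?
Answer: 920/3 ≈ 306.67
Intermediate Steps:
U(b, J) = 2 + J + b (U(b, J) = (J + b) + 2 = 2 + J + b)
K(Z, R) = 2 + Z/3
w = 7/3 (w = 2 + (2 - 5 + 4)/3 = 2 + (1/3)*1 = 2 + 1/3 = 7/3 ≈ 2.3333)
k(M, m) = -7/3 + M + 4*m (k(M, m) = (4*m + M) - 1*7/3 = (M + 4*m) - 7/3 = -7/3 + M + 4*m)
k(11, 10) + 2*129 = (-7/3 + 11 + 4*10) + 2*129 = (-7/3 + 11 + 40) + 258 = 146/3 + 258 = 920/3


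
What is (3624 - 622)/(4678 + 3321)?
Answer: 158/421 ≈ 0.37530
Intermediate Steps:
(3624 - 622)/(4678 + 3321) = 3002/7999 = 3002*(1/7999) = 158/421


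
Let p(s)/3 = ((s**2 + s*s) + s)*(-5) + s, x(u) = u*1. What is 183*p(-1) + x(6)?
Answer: -3288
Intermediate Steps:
x(u) = u
p(s) = -30*s**2 - 12*s (p(s) = 3*(((s**2 + s*s) + s)*(-5) + s) = 3*(((s**2 + s**2) + s)*(-5) + s) = 3*((2*s**2 + s)*(-5) + s) = 3*((s + 2*s**2)*(-5) + s) = 3*((-10*s**2 - 5*s) + s) = 3*(-10*s**2 - 4*s) = -30*s**2 - 12*s)
183*p(-1) + x(6) = 183*(-6*(-1)*(2 + 5*(-1))) + 6 = 183*(-6*(-1)*(2 - 5)) + 6 = 183*(-6*(-1)*(-3)) + 6 = 183*(-18) + 6 = -3294 + 6 = -3288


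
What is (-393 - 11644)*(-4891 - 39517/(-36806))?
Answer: 2166402757273/36806 ≈ 5.8860e+7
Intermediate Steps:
(-393 - 11644)*(-4891 - 39517/(-36806)) = -12037*(-4891 - 39517*(-1/36806)) = -12037*(-4891 + 39517/36806) = -12037*(-179978629/36806) = 2166402757273/36806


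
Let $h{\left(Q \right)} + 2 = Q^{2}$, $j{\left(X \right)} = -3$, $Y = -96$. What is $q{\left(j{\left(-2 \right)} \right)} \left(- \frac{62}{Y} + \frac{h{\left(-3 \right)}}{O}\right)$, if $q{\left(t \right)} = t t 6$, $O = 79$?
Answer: $\frac{25065}{632} \approx 39.66$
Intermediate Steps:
$h{\left(Q \right)} = -2 + Q^{2}$
$q{\left(t \right)} = 6 t^{2}$ ($q{\left(t \right)} = t^{2} \cdot 6 = 6 t^{2}$)
$q{\left(j{\left(-2 \right)} \right)} \left(- \frac{62}{Y} + \frac{h{\left(-3 \right)}}{O}\right) = 6 \left(-3\right)^{2} \left(- \frac{62}{-96} + \frac{-2 + \left(-3\right)^{2}}{79}\right) = 6 \cdot 9 \left(\left(-62\right) \left(- \frac{1}{96}\right) + \left(-2 + 9\right) \frac{1}{79}\right) = 54 \left(\frac{31}{48} + 7 \cdot \frac{1}{79}\right) = 54 \left(\frac{31}{48} + \frac{7}{79}\right) = 54 \cdot \frac{2785}{3792} = \frac{25065}{632}$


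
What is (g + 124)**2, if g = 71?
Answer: 38025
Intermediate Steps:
(g + 124)**2 = (71 + 124)**2 = 195**2 = 38025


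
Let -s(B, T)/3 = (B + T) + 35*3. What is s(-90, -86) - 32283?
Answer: -32070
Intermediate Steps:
s(B, T) = -315 - 3*B - 3*T (s(B, T) = -3*((B + T) + 35*3) = -3*((B + T) + 105) = -3*(105 + B + T) = -315 - 3*B - 3*T)
s(-90, -86) - 32283 = (-315 - 3*(-90) - 3*(-86)) - 32283 = (-315 + 270 + 258) - 32283 = 213 - 32283 = -32070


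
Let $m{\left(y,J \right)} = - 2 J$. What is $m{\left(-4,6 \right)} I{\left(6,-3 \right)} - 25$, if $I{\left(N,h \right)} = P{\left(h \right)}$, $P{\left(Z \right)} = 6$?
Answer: $-97$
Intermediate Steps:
$I{\left(N,h \right)} = 6$
$m{\left(-4,6 \right)} I{\left(6,-3 \right)} - 25 = \left(-2\right) 6 \cdot 6 - 25 = \left(-12\right) 6 - 25 = -72 - 25 = -97$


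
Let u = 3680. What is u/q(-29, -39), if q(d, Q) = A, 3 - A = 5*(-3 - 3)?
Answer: 3680/33 ≈ 111.52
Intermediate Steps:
A = 33 (A = 3 - 5*(-3 - 3) = 3 - 5*(-6) = 3 - 1*(-30) = 3 + 30 = 33)
q(d, Q) = 33
u/q(-29, -39) = 3680/33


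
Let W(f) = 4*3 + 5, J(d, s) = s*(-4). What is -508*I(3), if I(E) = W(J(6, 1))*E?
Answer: -25908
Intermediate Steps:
J(d, s) = -4*s
W(f) = 17 (W(f) = 12 + 5 = 17)
I(E) = 17*E
-508*I(3) = -8636*3 = -508*51 = -25908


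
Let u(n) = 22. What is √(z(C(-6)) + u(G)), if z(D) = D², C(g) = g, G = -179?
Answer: √58 ≈ 7.6158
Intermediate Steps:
√(z(C(-6)) + u(G)) = √((-6)² + 22) = √(36 + 22) = √58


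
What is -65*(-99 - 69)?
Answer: 10920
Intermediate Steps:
-65*(-99 - 69) = -65*(-168) = 10920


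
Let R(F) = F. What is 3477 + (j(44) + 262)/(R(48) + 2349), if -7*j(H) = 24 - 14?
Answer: 19447469/5593 ≈ 3477.1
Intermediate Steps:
j(H) = -10/7 (j(H) = -(24 - 14)/7 = -⅐*10 = -10/7)
3477 + (j(44) + 262)/(R(48) + 2349) = 3477 + (-10/7 + 262)/(48 + 2349) = 3477 + (1824/7)/2397 = 3477 + (1824/7)*(1/2397) = 3477 + 608/5593 = 19447469/5593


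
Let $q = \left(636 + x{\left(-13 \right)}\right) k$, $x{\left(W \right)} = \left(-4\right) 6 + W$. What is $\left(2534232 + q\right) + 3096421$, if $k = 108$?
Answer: $5695345$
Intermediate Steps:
$x{\left(W \right)} = -24 + W$
$q = 64692$ ($q = \left(636 - 37\right) 108 = 599 \cdot 108 = 64692$)
$\left(2534232 + q\right) + 3096421 = \left(2534232 + 64692\right) + 3096421 = 2598924 + 3096421 = 5695345$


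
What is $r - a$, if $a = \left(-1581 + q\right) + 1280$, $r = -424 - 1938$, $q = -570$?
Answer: $-1491$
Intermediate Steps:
$r = -2362$ ($r = -424 - 1938 = -2362$)
$a = -871$ ($a = \left(-1581 - 570\right) + 1280 = -2151 + 1280 = -871$)
$r - a = -2362 - -871 = -2362 + 871 = -1491$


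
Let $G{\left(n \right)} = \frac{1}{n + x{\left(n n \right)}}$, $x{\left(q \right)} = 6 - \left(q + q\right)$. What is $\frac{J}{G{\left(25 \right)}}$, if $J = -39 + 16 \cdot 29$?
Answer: $-518075$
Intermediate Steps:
$x{\left(q \right)} = 6 - 2 q$
$J = 425$ ($J = -39 + 464 = 425$)
$G{\left(n \right)} = \frac{1}{6 + n - 2 n^{2}}$ ($G{\left(n \right)} = \frac{1}{n - \left(-6 + 2 n n\right)} = \frac{1}{n - \left(-6 + 2 n^{2}\right)} = \frac{1}{6 + n - 2 n^{2}}$)
$\frac{J}{G{\left(25 \right)}} = \frac{425}{\frac{1}{6 + 25 - 2 \cdot 25^{2}}} = \frac{425}{\frac{1}{6 + 25 - 1250}} = \frac{425}{\frac{1}{-1219}} = \frac{425}{- \frac{1}{1219}} = 425 \left(-1219\right) = -518075$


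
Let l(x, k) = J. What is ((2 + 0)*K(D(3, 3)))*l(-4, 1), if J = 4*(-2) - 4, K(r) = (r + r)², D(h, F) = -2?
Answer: -384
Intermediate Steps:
K(r) = 4*r² (K(r) = (2*r)² = 4*r²)
J = -12 (J = -8 - 4 = -12)
l(x, k) = -12
((2 + 0)*K(D(3, 3)))*l(-4, 1) = ((2 + 0)*(4*(-2)²))*(-12) = (2*(4*4))*(-12) = (2*16)*(-12) = 32*(-12) = -384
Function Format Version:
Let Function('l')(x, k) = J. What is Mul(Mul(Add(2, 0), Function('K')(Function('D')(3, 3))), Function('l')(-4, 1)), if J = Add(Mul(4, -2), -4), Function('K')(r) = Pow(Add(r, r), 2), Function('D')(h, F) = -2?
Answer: -384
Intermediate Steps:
Function('K')(r) = Mul(4, Pow(r, 2)) (Function('K')(r) = Pow(Mul(2, r), 2) = Mul(4, Pow(r, 2)))
J = -12 (J = Add(-8, -4) = -12)
Function('l')(x, k) = -12
Mul(Mul(Add(2, 0), Function('K')(Function('D')(3, 3))), Function('l')(-4, 1)) = Mul(Mul(Add(2, 0), Mul(4, Pow(-2, 2))), -12) = Mul(Mul(2, Mul(4, 4)), -12) = Mul(Mul(2, 16), -12) = Mul(32, -12) = -384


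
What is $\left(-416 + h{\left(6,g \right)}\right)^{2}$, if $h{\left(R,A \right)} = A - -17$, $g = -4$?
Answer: $162409$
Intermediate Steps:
$h{\left(R,A \right)} = 17 + A$ ($h{\left(R,A \right)} = A + 17 = 17 + A$)
$\left(-416 + h{\left(6,g \right)}\right)^{2} = \left(-416 + \left(17 - 4\right)\right)^{2} = \left(-416 + 13\right)^{2} = \left(-403\right)^{2} = 162409$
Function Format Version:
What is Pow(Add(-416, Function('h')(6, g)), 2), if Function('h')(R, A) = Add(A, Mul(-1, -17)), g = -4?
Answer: 162409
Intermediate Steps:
Function('h')(R, A) = Add(17, A) (Function('h')(R, A) = Add(A, 17) = Add(17, A))
Pow(Add(-416, Function('h')(6, g)), 2) = Pow(Add(-416, Add(17, -4)), 2) = Pow(Add(-416, 13), 2) = Pow(-403, 2) = 162409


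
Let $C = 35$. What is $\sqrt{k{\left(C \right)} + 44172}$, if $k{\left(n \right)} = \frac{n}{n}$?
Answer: $\sqrt{44173} \approx 210.17$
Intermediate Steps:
$k{\left(n \right)} = 1$
$\sqrt{k{\left(C \right)} + 44172} = \sqrt{1 + 44172} = \sqrt{44173}$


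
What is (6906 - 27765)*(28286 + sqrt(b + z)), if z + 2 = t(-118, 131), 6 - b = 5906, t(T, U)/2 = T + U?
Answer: -590017674 - 41718*I*sqrt(1469) ≈ -5.9002e+8 - 1.5989e+6*I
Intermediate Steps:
t(T, U) = 2*T + 2*U (t(T, U) = 2*(T + U) = 2*T + 2*U)
b = -5900 (b = 6 - 1*5906 = 6 - 5906 = -5900)
z = 24 (z = -2 + (2*(-118) + 2*131) = -2 + (-236 + 262) = -2 + 26 = 24)
(6906 - 27765)*(28286 + sqrt(b + z)) = (6906 - 27765)*(28286 + sqrt(-5900 + 24)) = -20859*(28286 + sqrt(-5876)) = -20859*(28286 + 2*I*sqrt(1469)) = -590017674 - 41718*I*sqrt(1469)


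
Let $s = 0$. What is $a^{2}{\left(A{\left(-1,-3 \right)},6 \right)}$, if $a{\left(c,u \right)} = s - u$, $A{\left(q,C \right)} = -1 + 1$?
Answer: $36$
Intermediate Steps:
$A{\left(q,C \right)} = 0$
$a{\left(c,u \right)} = - u$ ($a{\left(c,u \right)} = 0 - u = - u$)
$a^{2}{\left(A{\left(-1,-3 \right)},6 \right)} = \left(\left(-1\right) 6\right)^{2} = \left(-6\right)^{2} = 36$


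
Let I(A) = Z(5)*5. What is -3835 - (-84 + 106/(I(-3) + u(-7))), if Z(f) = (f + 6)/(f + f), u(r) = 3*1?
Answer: -63979/17 ≈ -3763.5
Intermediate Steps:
u(r) = 3
Z(f) = (6 + f)/(2*f) (Z(f) = (6 + f)/((2*f)) = (6 + f)*(1/(2*f)) = (6 + f)/(2*f))
I(A) = 11/2 (I(A) = ((1/2)*(6 + 5)/5)*5 = ((1/2)*(1/5)*11)*5 = (11/10)*5 = 11/2)
-3835 - (-84 + 106/(I(-3) + u(-7))) = -3835 - (-84 + 106/(11/2 + 3)) = -3835 - (-84 + 106/(17/2)) = -3835 - (-84 + 106*(2/17)) = -3835 - (-84 + 212/17) = -3835 - 1*(-1216/17) = -3835 + 1216/17 = -63979/17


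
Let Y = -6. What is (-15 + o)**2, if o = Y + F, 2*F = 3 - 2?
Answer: 1681/4 ≈ 420.25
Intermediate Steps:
F = 1/2 (F = (3 - 2)/2 = (1/2)*1 = 1/2 ≈ 0.50000)
o = -11/2 (o = -6 + 1/2 = -11/2 ≈ -5.5000)
(-15 + o)**2 = (-15 - 11/2)**2 = (-41/2)**2 = 1681/4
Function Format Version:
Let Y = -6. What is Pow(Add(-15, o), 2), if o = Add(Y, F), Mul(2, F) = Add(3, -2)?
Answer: Rational(1681, 4) ≈ 420.25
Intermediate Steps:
F = Rational(1, 2) (F = Mul(Rational(1, 2), Add(3, -2)) = Mul(Rational(1, 2), 1) = Rational(1, 2) ≈ 0.50000)
o = Rational(-11, 2) (o = Add(-6, Rational(1, 2)) = Rational(-11, 2) ≈ -5.5000)
Pow(Add(-15, o), 2) = Pow(Add(-15, Rational(-11, 2)), 2) = Pow(Rational(-41, 2), 2) = Rational(1681, 4)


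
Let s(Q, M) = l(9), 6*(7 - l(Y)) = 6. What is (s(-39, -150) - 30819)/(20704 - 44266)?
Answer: 10271/7854 ≈ 1.3077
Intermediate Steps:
l(Y) = 6 (l(Y) = 7 - ⅙*6 = 7 - 1 = 6)
s(Q, M) = 6
(s(-39, -150) - 30819)/(20704 - 44266) = (6 - 30819)/(20704 - 44266) = -30813/(-23562) = -30813*(-1/23562) = 10271/7854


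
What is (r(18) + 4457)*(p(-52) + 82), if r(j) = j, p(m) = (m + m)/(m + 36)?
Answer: 792075/2 ≈ 3.9604e+5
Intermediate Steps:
p(m) = 2*m/(36 + m) (p(m) = (2*m)/(36 + m) = 2*m/(36 + m))
(r(18) + 4457)*(p(-52) + 82) = (18 + 4457)*(2*(-52)/(36 - 52) + 82) = 4475*(2*(-52)/(-16) + 82) = 4475*(2*(-52)*(-1/16) + 82) = 4475*(13/2 + 82) = 4475*(177/2) = 792075/2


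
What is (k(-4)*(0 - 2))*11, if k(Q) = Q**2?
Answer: -352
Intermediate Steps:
(k(-4)*(0 - 2))*11 = ((-4)**2*(0 - 2))*11 = (16*(-2))*11 = -32*11 = -352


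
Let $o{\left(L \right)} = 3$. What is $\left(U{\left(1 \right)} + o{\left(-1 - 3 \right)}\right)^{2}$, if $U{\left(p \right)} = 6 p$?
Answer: $81$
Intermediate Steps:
$\left(U{\left(1 \right)} + o{\left(-1 - 3 \right)}\right)^{2} = \left(6 \cdot 1 + 3\right)^{2} = \left(6 + 3\right)^{2} = 9^{2} = 81$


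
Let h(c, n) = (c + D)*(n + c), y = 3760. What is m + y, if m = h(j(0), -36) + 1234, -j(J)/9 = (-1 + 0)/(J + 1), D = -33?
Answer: 5642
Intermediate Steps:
j(J) = 9/(1 + J) (j(J) = -9*(-1 + 0)/(J + 1) = -(-9)/(1 + J) = 9/(1 + J))
h(c, n) = (-33 + c)*(c + n) (h(c, n) = (c - 33)*(n + c) = (-33 + c)*(c + n))
m = 1882 (m = ((9/(1 + 0))² - 297/(1 + 0) - 33*(-36) + (9/(1 + 0))*(-36)) + 1234 = ((9/1)² - 297/1 + 1188 + (9/1)*(-36)) + 1234 = ((9*1)² - 297 + 1188 + (9*1)*(-36)) + 1234 = (9² - 33*9 + 1188 + 9*(-36)) + 1234 = (81 - 297 + 1188 - 324) + 1234 = 648 + 1234 = 1882)
m + y = 1882 + 3760 = 5642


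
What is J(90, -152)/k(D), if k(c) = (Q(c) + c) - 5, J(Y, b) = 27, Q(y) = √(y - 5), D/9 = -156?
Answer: -9/470 - 9*I*√1409/662230 ≈ -0.019149 - 0.00051014*I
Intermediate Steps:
D = -1404 (D = 9*(-156) = -1404)
Q(y) = √(-5 + y)
k(c) = -5 + c + √(-5 + c) (k(c) = (√(-5 + c) + c) - 5 = (c + √(-5 + c)) - 5 = -5 + c + √(-5 + c))
J(90, -152)/k(D) = 27/(-5 - 1404 + √(-5 - 1404)) = 27/(-5 - 1404 + √(-1409)) = 27/(-5 - 1404 + I*√1409) = 27/(-1409 + I*√1409)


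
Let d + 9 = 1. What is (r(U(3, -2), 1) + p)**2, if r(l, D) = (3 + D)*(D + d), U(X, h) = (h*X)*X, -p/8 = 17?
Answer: 26896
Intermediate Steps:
d = -8 (d = -9 + 1 = -8)
p = -136 (p = -8*17 = -136)
U(X, h) = h*X**2 (U(X, h) = (X*h)*X = h*X**2)
r(l, D) = (-8 + D)*(3 + D) (r(l, D) = (3 + D)*(D - 8) = (3 + D)*(-8 + D) = (-8 + D)*(3 + D))
(r(U(3, -2), 1) + p)**2 = ((-24 + 1**2 - 5*1) - 136)**2 = ((-24 + 1 - 5) - 136)**2 = (-28 - 136)**2 = (-164)**2 = 26896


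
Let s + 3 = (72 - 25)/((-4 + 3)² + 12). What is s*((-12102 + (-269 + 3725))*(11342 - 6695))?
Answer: -321423696/13 ≈ -2.4725e+7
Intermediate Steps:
s = 8/13 (s = -3 + (72 - 25)/((-4 + 3)² + 12) = -3 + 47/((-1)² + 12) = -3 + 47/(1 + 12) = -3 + 47/13 = 8/13 ≈ 0.61539)
s*((-12102 + (-269 + 3725))*(11342 - 6695)) = 8*((-12102 + (-269 + 3725))*(11342 - 6695))/13 = 8*((-12102 + 3456)*4647)/13 = 8*(-8646*4647)/13 = (8/13)*(-40177962) = -321423696/13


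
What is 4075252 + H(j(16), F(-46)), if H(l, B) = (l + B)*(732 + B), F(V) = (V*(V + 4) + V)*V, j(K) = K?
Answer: 7465797012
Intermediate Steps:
F(V) = V*(V + V*(4 + V)) (F(V) = (V*(4 + V) + V)*V = (V + V*(4 + V))*V = V*(V + V*(4 + V)))
H(l, B) = (732 + B)*(B + l) (H(l, B) = (B + l)*(732 + B) = (732 + B)*(B + l))
4075252 + H(j(16), F(-46)) = 4075252 + (((-46)**2*(5 - 46))**2 + 732*((-46)**2*(5 - 46)) + 732*16 + ((-46)**2*(5 - 46))*16) = 4075252 + ((2116*(-41))**2 + 732*(2116*(-41)) + 11712 + (2116*(-41))*16) = 4075252 + ((-86756)**2 + 732*(-86756) + 11712 - 86756*16) = 4075252 + (7526603536 - 63505392 + 11712 - 1388096) = 4075252 + 7461721760 = 7465797012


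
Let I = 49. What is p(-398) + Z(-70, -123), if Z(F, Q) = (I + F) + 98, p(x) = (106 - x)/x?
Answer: 15071/199 ≈ 75.734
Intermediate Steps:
p(x) = (106 - x)/x
Z(F, Q) = 147 + F (Z(F, Q) = (49 + F) + 98 = 147 + F)
p(-398) + Z(-70, -123) = (106 - 1*(-398))/(-398) + (147 - 70) = -(106 + 398)/398 + 77 = -1/398*504 + 77 = -252/199 + 77 = 15071/199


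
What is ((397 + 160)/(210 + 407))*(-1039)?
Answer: -578723/617 ≈ -937.96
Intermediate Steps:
((397 + 160)/(210 + 407))*(-1039) = (557/617)*(-1039) = -578723/617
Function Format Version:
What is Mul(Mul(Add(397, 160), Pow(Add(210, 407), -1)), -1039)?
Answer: Rational(-578723, 617) ≈ -937.96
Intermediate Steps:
Mul(Mul(Add(397, 160), Pow(Add(210, 407), -1)), -1039) = Mul(Mul(557, Pow(617, -1)), -1039) = Mul(Mul(557, Rational(1, 617)), -1039) = Mul(Rational(557, 617), -1039) = Rational(-578723, 617)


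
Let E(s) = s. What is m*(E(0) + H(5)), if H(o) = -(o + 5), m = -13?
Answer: 130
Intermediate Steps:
H(o) = -5 - o (H(o) = -(5 + o) = -5 - o)
m*(E(0) + H(5)) = -13*(0 + (-5 - 1*5)) = -13*(0 + (-5 - 5)) = -13*(0 - 10) = -13*(-10) = 130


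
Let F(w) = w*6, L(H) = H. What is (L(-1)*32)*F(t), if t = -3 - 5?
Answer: 1536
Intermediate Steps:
t = -8
F(w) = 6*w
(L(-1)*32)*F(t) = (-1*32)*(6*(-8)) = -32*(-48) = 1536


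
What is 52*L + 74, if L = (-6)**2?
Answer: 1946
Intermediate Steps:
L = 36
52*L + 74 = 52*36 + 74 = 1872 + 74 = 1946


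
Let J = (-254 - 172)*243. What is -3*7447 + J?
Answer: -125859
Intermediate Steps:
J = -103518 (J = -426*243 = -103518)
-3*7447 + J = -3*7447 - 103518 = -22341 - 103518 = -125859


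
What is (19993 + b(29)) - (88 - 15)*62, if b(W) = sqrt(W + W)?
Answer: 15467 + sqrt(58) ≈ 15475.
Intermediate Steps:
b(W) = sqrt(2)*sqrt(W) (b(W) = sqrt(2*W) = sqrt(2)*sqrt(W))
(19993 + b(29)) - (88 - 15)*62 = (19993 + sqrt(2)*sqrt(29)) - (88 - 15)*62 = (19993 + sqrt(58)) - 73*62 = (19993 + sqrt(58)) - 1*4526 = (19993 + sqrt(58)) - 4526 = 15467 + sqrt(58)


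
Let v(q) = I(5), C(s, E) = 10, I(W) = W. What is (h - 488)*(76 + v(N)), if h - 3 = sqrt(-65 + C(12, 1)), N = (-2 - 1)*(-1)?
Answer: -39285 + 81*I*sqrt(55) ≈ -39285.0 + 600.71*I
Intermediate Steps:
N = 3 (N = -3*(-1) = 3)
v(q) = 5
h = 3 + I*sqrt(55) (h = 3 + sqrt(-65 + 10) = 3 + sqrt(-55) = 3 + I*sqrt(55) ≈ 3.0 + 7.4162*I)
(h - 488)*(76 + v(N)) = ((3 + I*sqrt(55)) - 488)*(76 + 5) = (-485 + I*sqrt(55))*81 = -39285 + 81*I*sqrt(55)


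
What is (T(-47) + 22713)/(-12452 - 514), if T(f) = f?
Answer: -11333/6483 ≈ -1.7481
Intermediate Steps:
(T(-47) + 22713)/(-12452 - 514) = (-47 + 22713)/(-12452 - 514) = 22666/(-12966) = 22666*(-1/12966) = -11333/6483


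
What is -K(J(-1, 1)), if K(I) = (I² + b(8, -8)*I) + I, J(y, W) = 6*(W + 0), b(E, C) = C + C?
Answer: 54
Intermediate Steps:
b(E, C) = 2*C
J(y, W) = 6*W
K(I) = I² - 15*I (K(I) = (I² + (2*(-8))*I) + I = (I² - 16*I) + I = I² - 15*I)
-K(J(-1, 1)) = -6*1*(-15 + 6*1) = -6*(-15 + 6) = -6*(-9) = -1*(-54) = 54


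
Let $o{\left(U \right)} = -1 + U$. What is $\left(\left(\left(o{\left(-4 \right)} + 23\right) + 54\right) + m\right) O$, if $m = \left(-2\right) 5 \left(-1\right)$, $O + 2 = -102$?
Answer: $-8528$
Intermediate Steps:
$O = -104$ ($O = -2 - 102 = -104$)
$m = 10$ ($m = \left(-10\right) \left(-1\right) = 10$)
$\left(\left(\left(o{\left(-4 \right)} + 23\right) + 54\right) + m\right) O = \left(\left(\left(\left(-1 - 4\right) + 23\right) + 54\right) + 10\right) \left(-104\right) = \left(\left(\left(-5 + 23\right) + 54\right) + 10\right) \left(-104\right) = \left(\left(18 + 54\right) + 10\right) \left(-104\right) = \left(72 + 10\right) \left(-104\right) = 82 \left(-104\right) = -8528$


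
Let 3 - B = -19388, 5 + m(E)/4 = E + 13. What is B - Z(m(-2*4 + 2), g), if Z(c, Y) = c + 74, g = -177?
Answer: 19309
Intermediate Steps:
m(E) = 32 + 4*E (m(E) = -20 + 4*(E + 13) = -20 + 4*(13 + E) = -20 + (52 + 4*E) = 32 + 4*E)
Z(c, Y) = 74 + c
B = 19391 (B = 3 - 1*(-19388) = 3 + 19388 = 19391)
B - Z(m(-2*4 + 2), g) = 19391 - (74 + (32 + 4*(-2*4 + 2))) = 19391 - (74 + (32 + 4*(-8 + 2))) = 19391 - (74 + (32 + 4*(-6))) = 19391 - (74 + (32 - 24)) = 19391 - (74 + 8) = 19391 - 1*82 = 19391 - 82 = 19309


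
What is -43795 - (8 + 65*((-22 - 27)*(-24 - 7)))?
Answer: -142538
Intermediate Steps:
-43795 - (8 + 65*((-22 - 27)*(-24 - 7))) = -43795 - (8 + 65*(-49*(-31))) = -43795 - (8 + 65*1519) = -43795 - (8 + 98735) = -43795 - 1*98743 = -43795 - 98743 = -142538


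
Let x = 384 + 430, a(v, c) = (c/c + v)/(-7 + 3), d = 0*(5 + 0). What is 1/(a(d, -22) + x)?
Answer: 4/3255 ≈ 0.0012289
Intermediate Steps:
d = 0 (d = 0*5 = 0)
a(v, c) = -1/4 - v/4 (a(v, c) = (1 + v)/(-4) = (1 + v)*(-1/4) = -1/4 - v/4)
x = 814
1/(a(d, -22) + x) = 1/((-1/4 - 1/4*0) + 814) = 1/((-1/4 + 0) + 814) = 1/(-1/4 + 814) = 1/(3255/4) = 4/3255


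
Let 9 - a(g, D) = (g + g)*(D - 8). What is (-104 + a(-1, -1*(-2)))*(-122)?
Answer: 13054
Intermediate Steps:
a(g, D) = 9 - 2*g*(-8 + D) (a(g, D) = 9 - (g + g)*(D - 8) = 9 - 2*g*(-8 + D))
(-104 + a(-1, -1*(-2)))*(-122) = (-104 + (9 + 16*(-1) - 2*(-1*(-2))*(-1)))*(-122) = (-104 + (9 - 16 - 2*2*(-1)))*(-122) = (-104 + (9 - 16 + 4))*(-122) = (-104 - 3)*(-122) = -107*(-122) = 13054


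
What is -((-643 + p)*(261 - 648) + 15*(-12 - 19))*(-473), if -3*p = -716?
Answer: 73793676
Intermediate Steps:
p = 716/3 (p = -⅓*(-716) = 716/3 ≈ 238.67)
-((-643 + p)*(261 - 648) + 15*(-12 - 19))*(-473) = -((-643 + 716/3)*(261 - 648) + 15*(-12 - 19))*(-473) = -(-1213/3*(-387) + 15*(-31))*(-473) = -(156477 - 465)*(-473) = -156012*(-473) = -1*(-73793676) = 73793676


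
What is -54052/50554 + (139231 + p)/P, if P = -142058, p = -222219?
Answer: -124397988/256485719 ≈ -0.48501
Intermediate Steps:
-54052/50554 + (139231 + p)/P = -54052/50554 + (139231 - 222219)/(-142058) = -54052*1/50554 - 82988*(-1/142058) = -27026/25277 + 41494/71029 = -124397988/256485719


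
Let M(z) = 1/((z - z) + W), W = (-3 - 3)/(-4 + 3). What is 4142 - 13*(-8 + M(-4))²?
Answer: 120395/36 ≈ 3344.3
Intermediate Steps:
W = 6 (W = -6/(-1) = -6*(-1) = 6)
M(z) = ⅙ (M(z) = 1/((z - z) + 6) = 1/(0 + 6) = 1/6 = ⅙)
4142 - 13*(-8 + M(-4))² = 4142 - 13*(-8 + ⅙)² = 4142 - 13*(-47/6)² = 4142 - 13*2209/36 = 4142 - 28717/36 = 120395/36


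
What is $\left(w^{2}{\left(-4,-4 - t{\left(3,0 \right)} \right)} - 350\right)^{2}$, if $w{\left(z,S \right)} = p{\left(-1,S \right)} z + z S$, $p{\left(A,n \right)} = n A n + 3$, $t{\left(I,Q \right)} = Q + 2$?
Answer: $575328196$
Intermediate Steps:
$t{\left(I,Q \right)} = 2 + Q$
$p{\left(A,n \right)} = 3 + A n^{2}$ ($p{\left(A,n \right)} = A n n + 3 = A n^{2} + 3 = 3 + A n^{2}$)
$w{\left(z,S \right)} = S z + z \left(3 - S^{2}\right)$ ($w{\left(z,S \right)} = \left(3 - S^{2}\right) z + z S = z \left(3 - S^{2}\right) + S z = S z + z \left(3 - S^{2}\right)$)
$\left(w^{2}{\left(-4,-4 - t{\left(3,0 \right)} \right)} - 350\right)^{2} = \left(\left(- 4 \left(3 - 6 - \left(-4 - \left(2 + 0\right)\right)^{2}\right)\right)^{2} - 350\right)^{2} = \left(\left(- 4 \left(3 - 6 - \left(-4 - 2\right)^{2}\right)\right)^{2} - 350\right)^{2} = \left(\left(- 4 \left(3 - 6 - \left(-6\right)^{2}\right)\right)^{2} - 350\right)^{2} = \left(\left(- 4 \left(3 - 6 - 36\right)\right)^{2} - 350\right)^{2} = \left(\left(\left(-4\right) \left(-39\right)\right)^{2} - 350\right)^{2} = \left(156^{2} - 350\right)^{2} = \left(24336 - 350\right)^{2} = 23986^{2} = 575328196$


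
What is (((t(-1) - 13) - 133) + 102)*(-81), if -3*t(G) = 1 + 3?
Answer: 3672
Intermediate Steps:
t(G) = -4/3 (t(G) = -(1 + 3)/3 = -⅓*4 = -4/3)
(((t(-1) - 13) - 133) + 102)*(-81) = (((-4/3 - 13) - 133) + 102)*(-81) = ((-43/3 - 133) + 102)*(-81) = (-442/3 + 102)*(-81) = -136/3*(-81) = 3672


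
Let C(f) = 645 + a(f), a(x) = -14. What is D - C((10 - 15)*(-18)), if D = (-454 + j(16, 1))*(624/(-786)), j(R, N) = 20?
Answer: -37525/131 ≈ -286.45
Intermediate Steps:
D = 45136/131 (D = (-454 + 20)*(624/(-786)) = -270816*(-1)/786 = -434*(-104/131) = 45136/131 ≈ 344.55)
C(f) = 631 (C(f) = 645 - 14 = 631)
D - C((10 - 15)*(-18)) = 45136/131 - 1*631 = 45136/131 - 631 = -37525/131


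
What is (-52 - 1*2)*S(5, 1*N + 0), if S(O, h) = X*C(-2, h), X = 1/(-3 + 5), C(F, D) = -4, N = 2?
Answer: 108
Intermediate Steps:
X = ½ (X = 1/2 = ½ ≈ 0.50000)
S(O, h) = -2 (S(O, h) = (½)*(-4) = -2)
(-52 - 1*2)*S(5, 1*N + 0) = (-52 - 1*2)*(-2) = (-52 - 2)*(-2) = -54*(-2) = 108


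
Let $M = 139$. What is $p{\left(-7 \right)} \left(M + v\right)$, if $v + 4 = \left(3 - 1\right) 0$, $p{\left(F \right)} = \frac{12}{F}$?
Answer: $- \frac{1620}{7} \approx -231.43$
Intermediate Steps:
$v = -4$ ($v = -4 + \left(3 - 1\right) 0 = -4 + 2 \cdot 0 = -4 + 0 = -4$)
$p{\left(-7 \right)} \left(M + v\right) = \frac{12}{-7} \left(139 - 4\right) = 12 \left(- \frac{1}{7}\right) 135 = \left(- \frac{12}{7}\right) 135 = - \frac{1620}{7}$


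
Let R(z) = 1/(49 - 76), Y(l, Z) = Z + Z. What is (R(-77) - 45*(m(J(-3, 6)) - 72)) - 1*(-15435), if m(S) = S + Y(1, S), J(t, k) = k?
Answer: 482354/27 ≈ 17865.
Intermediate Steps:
Y(l, Z) = 2*Z
m(S) = 3*S (m(S) = S + 2*S = 3*S)
R(z) = -1/27 (R(z) = 1/(-27) = -1/27)
(R(-77) - 45*(m(J(-3, 6)) - 72)) - 1*(-15435) = (-1/27 - 45*(3*6 - 72)) - 1*(-15435) = (-1/27 - 45*(18 - 72)) + 15435 = (-1/27 - 45*(-54)) + 15435 = (-1/27 + 2430) + 15435 = 65609/27 + 15435 = 482354/27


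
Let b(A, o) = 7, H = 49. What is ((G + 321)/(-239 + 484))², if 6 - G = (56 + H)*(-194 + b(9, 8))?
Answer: 398481444/60025 ≈ 6638.6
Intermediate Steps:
G = 19641 (G = 6 - (56 + 49)*(-194 + 7) = 6 - 105*(-187) = 6 - 1*(-19635) = 6 + 19635 = 19641)
((G + 321)/(-239 + 484))² = ((19641 + 321)/(-239 + 484))² = (19962/245)² = 398481444/60025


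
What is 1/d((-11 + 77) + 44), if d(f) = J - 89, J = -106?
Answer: -1/195 ≈ -0.0051282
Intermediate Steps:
d(f) = -195 (d(f) = -106 - 89 = -195)
1/d((-11 + 77) + 44) = 1/(-195) = -1/195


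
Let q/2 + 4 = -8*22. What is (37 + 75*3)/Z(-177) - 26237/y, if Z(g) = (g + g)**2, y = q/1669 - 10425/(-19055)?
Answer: -3485497077638753/44025703830 ≈ -79170.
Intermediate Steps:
q = -360 (q = -8 + 2*(-8*22) = -8 + 2*(-176) = -8 - 352 = -360)
y = 2107905/6360559 (y = -360/1669 - 10425/(-19055) = -360*1/1669 - 10425*(-1/19055) = -360/1669 + 2085/3811 = 2107905/6360559 ≈ 0.33140)
Z(g) = 4*g**2 (Z(g) = (2*g)**2 = 4*g**2)
(37 + 75*3)/Z(-177) - 26237/y = (37 + 75*3)/((4*(-177)**2)) - 26237/2107905/6360559 = (37 + 225)/((4*31329)) - 26237*6360559/2107905 = 262/125316 - 166881986483/2107905 = 262*(1/125316) - 166881986483/2107905 = 131/62658 - 166881986483/2107905 = -3485497077638753/44025703830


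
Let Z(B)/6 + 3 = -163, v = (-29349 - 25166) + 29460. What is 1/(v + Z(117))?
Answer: -1/26051 ≈ -3.8386e-5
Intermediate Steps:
v = -25055 (v = -54515 + 29460 = -25055)
Z(B) = -996 (Z(B) = -18 + 6*(-163) = -18 - 978 = -996)
1/(v + Z(117)) = 1/(-25055 - 996) = 1/(-26051) = -1/26051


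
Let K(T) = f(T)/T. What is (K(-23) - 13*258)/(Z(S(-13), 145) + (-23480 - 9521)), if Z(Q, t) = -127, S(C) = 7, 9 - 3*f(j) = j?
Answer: 115729/1142916 ≈ 0.10126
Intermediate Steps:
f(j) = 3 - j/3
K(T) = (3 - T/3)/T
(K(-23) - 13*258)/(Z(S(-13), 145) + (-23480 - 9521)) = ((1/3)*(9 - 1*(-23))/(-23) - 13*258)/(-127 + (-23480 - 9521)) = ((1/3)*(-1/23)*(9 + 23) - 3354)/(-127 - 33001) = ((1/3)*(-1/23)*32 - 3354)/(-33128) = (-32/69 - 3354)*(-1/33128) = -231458/69*(-1/33128) = 115729/1142916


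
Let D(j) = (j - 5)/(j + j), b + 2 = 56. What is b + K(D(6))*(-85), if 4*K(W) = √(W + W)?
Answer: 54 - 85*√6/24 ≈ 45.325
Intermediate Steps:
b = 54 (b = -2 + 56 = 54)
D(j) = (-5 + j)/(2*j) (D(j) = (-5 + j)/((2*j)) = (-5 + j)*(1/(2*j)) = (-5 + j)/(2*j))
K(W) = √2*√W/4 (K(W) = √(W + W)/4 = √(2*W)/4 = (√2*√W)/4 = √2*√W/4)
b + K(D(6))*(-85) = 54 + (√2*√((½)*(-5 + 6)/6)/4)*(-85) = 54 + (√2*√((½)*(⅙)*1)/4)*(-85) = 54 + (√2*√(1/12)/4)*(-85) = 54 + (√2*(√3/6)/4)*(-85) = 54 + (√6/24)*(-85) = 54 - 85*√6/24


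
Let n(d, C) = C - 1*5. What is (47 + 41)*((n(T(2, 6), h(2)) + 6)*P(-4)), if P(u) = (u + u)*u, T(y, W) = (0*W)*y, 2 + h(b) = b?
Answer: 2816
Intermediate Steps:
h(b) = -2 + b
T(y, W) = 0 (T(y, W) = 0*y = 0)
n(d, C) = -5 + C (n(d, C) = C - 5 = -5 + C)
P(u) = 2*u**2 (P(u) = (2*u)*u = 2*u**2)
(47 + 41)*((n(T(2, 6), h(2)) + 6)*P(-4)) = (47 + 41)*(((-5 + (-2 + 2)) + 6)*(2*(-4)**2)) = 88*(((-5 + 0) + 6)*(2*16)) = 88*((-5 + 6)*32) = 88*(1*32) = 88*32 = 2816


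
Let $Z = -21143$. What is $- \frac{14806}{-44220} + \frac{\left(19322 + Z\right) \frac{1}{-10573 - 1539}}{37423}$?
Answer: $\frac{152526302129}{455533712880} \approx 0.33483$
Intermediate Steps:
$- \frac{14806}{-44220} + \frac{\left(19322 + Z\right) \frac{1}{-10573 - 1539}}{37423} = - \frac{14806}{-44220} + \frac{\left(19322 - 21143\right) \frac{1}{-10573 - 1539}}{37423} = \left(-14806\right) \left(- \frac{1}{44220}\right) + - \frac{1821}{-12112} \cdot \frac{1}{37423} = \frac{673}{2010} + \left(-1821\right) \left(- \frac{1}{12112}\right) \frac{1}{37423} = \frac{673}{2010} + \frac{1821}{12112} \cdot \frac{1}{37423} = \frac{673}{2010} + \frac{1821}{453267376} = \frac{152526302129}{455533712880}$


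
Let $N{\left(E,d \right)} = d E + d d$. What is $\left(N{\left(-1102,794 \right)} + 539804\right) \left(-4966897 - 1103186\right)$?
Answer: $-1792204145916$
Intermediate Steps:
$N{\left(E,d \right)} = d^{2} + E d$ ($N{\left(E,d \right)} = E d + d^{2} = d^{2} + E d$)
$\left(N{\left(-1102,794 \right)} + 539804\right) \left(-4966897 - 1103186\right) = \left(794 \left(-1102 + 794\right) + 539804\right) \left(-4966897 - 1103186\right) = \left(794 \left(-308\right) + 539804\right) \left(-6070083\right) = \left(-244552 + 539804\right) \left(-6070083\right) = 295252 \left(-6070083\right) = -1792204145916$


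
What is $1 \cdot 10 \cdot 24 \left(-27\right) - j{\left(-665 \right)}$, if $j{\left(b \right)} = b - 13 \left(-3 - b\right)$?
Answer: $2791$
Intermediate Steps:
$j{\left(b \right)} = 39 + 14 b$ ($j{\left(b \right)} = b + \left(39 + 13 b\right) = 39 + 14 b$)
$1 \cdot 10 \cdot 24 \left(-27\right) - j{\left(-665 \right)} = 1 \cdot 10 \cdot 24 \left(-27\right) - \left(39 + 14 \left(-665\right)\right) = 1 \cdot 240 \left(-27\right) - \left(39 - 9310\right) = 1 \left(-6480\right) - -9271 = -6480 + 9271 = 2791$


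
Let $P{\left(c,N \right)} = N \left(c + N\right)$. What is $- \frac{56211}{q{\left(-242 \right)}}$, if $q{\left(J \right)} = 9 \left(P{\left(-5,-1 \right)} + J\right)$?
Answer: $\frac{18737}{708} \approx 26.465$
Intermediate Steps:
$P{\left(c,N \right)} = N \left(N + c\right)$
$q{\left(J \right)} = 54 + 9 J$ ($q{\left(J \right)} = 9 \left(- (-1 - 5) + J\right) = 9 \left(\left(-1\right) \left(-6\right) + J\right) = 9 \left(6 + J\right) = 54 + 9 J$)
$- \frac{56211}{q{\left(-242 \right)}} = - \frac{56211}{54 + 9 \left(-242\right)} = - \frac{56211}{54 - 2178} = - \frac{56211}{-2124} = \left(-56211\right) \left(- \frac{1}{2124}\right) = \frac{18737}{708}$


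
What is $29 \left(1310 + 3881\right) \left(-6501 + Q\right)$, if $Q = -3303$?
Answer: $-1475884356$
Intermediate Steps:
$29 \left(1310 + 3881\right) \left(-6501 + Q\right) = 29 \left(1310 + 3881\right) \left(-6501 - 3303\right) = 29 \cdot 5191 \left(-9804\right) = 29 \left(-50892564\right) = -1475884356$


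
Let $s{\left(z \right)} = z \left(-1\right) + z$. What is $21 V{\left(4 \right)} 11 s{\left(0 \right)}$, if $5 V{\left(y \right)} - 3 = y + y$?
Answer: $0$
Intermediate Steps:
$V{\left(y \right)} = \frac{3}{5} + \frac{2 y}{5}$ ($V{\left(y \right)} = \frac{3}{5} + \frac{y + y}{5} = \frac{3}{5} + \frac{2 y}{5}$)
$s{\left(z \right)} = 0$ ($s{\left(z \right)} = - z + z = 0$)
$21 V{\left(4 \right)} 11 s{\left(0 \right)} = 21 \left(\frac{3}{5} + \frac{2}{5} \cdot 4\right) 11 \cdot 0 = 21 \left(\frac{3}{5} + \frac{8}{5}\right) 11 \cdot 0 = 21 \cdot \frac{11}{5} \cdot 11 \cdot 0 = 21 \cdot \frac{121}{5} \cdot 0 = 21 \cdot 0 = 0$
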